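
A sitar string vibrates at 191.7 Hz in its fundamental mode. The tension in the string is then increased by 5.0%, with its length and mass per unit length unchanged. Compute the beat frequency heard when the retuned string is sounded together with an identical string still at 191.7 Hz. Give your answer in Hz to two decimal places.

For a string, f ∝ √T, so the new frequency is 191.7·√1.050 = 196.4340 Hz.
f_beat = |196.4340 − 191.7| = 4.73 Hz.

4.73 Hz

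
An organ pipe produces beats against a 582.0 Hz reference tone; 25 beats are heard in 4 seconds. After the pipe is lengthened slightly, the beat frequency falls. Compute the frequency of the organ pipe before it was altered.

588.25 Hz

Beat frequency = 25/4 = 6.25 Hz.
|f − 582.0| = 6.25, so the organ pipe was at either 575.75 Hz or 588.25 Hz.
A longer pipe has a lower fundamental; the adjustment lowers the organ pipe's frequency.
The beat rate fell, so the adjustment moved the organ pipe toward 582.0 Hz — it must have started above the reference.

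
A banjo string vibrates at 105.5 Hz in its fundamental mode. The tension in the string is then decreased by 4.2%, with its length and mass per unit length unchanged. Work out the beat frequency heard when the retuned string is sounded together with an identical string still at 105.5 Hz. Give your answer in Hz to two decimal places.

2.24 Hz

For a string, f ∝ √T, so the new frequency is 105.5·√0.958 = 103.2607 Hz.
f_beat = |103.2607 − 105.5| = 2.24 Hz.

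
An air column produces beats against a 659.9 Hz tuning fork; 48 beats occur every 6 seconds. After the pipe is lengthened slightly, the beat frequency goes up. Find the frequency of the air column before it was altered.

651.9 Hz

Beat frequency = 48/6 = 8 Hz.
|f − 659.9| = 8, so the air column was at either 651.9 Hz or 667.9 Hz.
A longer pipe has a lower fundamental; the adjustment lowers the air column's frequency.
The beat rate rose, so the adjustment moved the air column further from 659.9 Hz — it was already below the reference.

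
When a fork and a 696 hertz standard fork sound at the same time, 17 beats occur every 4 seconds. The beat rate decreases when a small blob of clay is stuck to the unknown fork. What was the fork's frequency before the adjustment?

700.25 Hz

Beat frequency = 17/4 = 4.25 Hz.
|f − 696| = 4.25, so the fork was at either 691.75 Hz or 700.25 Hz.
Adding mass to a fork lowers its frequency; the adjustment lowers the fork's frequency.
The beat rate fell, so the adjustment moved the fork toward 696 Hz — it must have started above the reference.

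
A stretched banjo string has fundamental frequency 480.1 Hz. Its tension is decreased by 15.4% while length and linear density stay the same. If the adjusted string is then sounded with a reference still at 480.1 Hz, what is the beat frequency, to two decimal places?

38.51 Hz

For a string, f ∝ √T, so the new frequency is 480.1·√0.846 = 441.5876 Hz.
f_beat = |441.5876 − 480.1| = 38.51 Hz.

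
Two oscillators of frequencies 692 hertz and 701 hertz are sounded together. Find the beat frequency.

9 Hz

f_beat = |f₁ − f₂|.
|692 − 701| = 9 Hz.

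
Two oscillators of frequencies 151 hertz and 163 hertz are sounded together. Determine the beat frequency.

12 Hz

f_beat = |f₁ − f₂|.
|151 − 163| = 12 Hz.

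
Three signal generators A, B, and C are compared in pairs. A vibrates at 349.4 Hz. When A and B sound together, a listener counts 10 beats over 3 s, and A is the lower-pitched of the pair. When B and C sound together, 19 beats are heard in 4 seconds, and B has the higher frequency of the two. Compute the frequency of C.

A–B: Beat frequency = 10/3 = 3.3333 Hz.
B is above A, so f_B = 349.4 + 3.3333 = 352.7333 Hz.
B–C: Beat frequency = 19/4 = 4.75 Hz.
C is below B, so f_C = 352.7333 − 4.75 = 347.9833 Hz.

347.9833 Hz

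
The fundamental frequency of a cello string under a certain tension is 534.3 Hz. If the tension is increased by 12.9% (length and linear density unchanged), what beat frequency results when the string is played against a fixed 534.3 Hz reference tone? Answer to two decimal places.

For a string, f ∝ √T, so the new frequency is 534.3·√1.129 = 567.7173 Hz.
f_beat = |567.7173 − 534.3| = 33.42 Hz.

33.42 Hz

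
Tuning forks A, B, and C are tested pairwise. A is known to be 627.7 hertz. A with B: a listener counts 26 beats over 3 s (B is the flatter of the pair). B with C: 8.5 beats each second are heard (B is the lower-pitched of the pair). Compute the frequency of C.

A–B: Beat frequency = 26/3 = 8.6667 Hz.
B is below A, so f_B = 627.7 − 8.6667 = 619.0333 Hz.
C is above B, so f_C = 619.0333 + 8.5 = 627.5333 Hz.

627.5333 Hz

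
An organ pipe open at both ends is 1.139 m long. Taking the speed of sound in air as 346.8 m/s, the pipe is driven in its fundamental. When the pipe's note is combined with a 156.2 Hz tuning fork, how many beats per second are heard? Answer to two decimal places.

Open pipe: f_n = n·v/(2L) = 1·346.8/(2·1.139) = 152.2388 Hz.
f_beat = |152.2388 − 156.2| = 3.96 Hz.

3.96 Hz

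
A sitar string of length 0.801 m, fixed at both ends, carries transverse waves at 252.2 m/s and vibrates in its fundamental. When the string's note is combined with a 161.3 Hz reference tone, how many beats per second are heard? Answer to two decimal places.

For a string fixed at both ends, f_n = n·v/(2L) = 1·252.2/(2·0.801) = 157.4282 Hz.
f_beat = |157.4282 − 161.3| = 3.87 Hz.

3.87 Hz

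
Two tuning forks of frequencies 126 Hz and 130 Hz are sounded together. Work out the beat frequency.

4 Hz

The beat frequency equals the magnitude of the frequency difference.
|126 − 130| = 4 Hz.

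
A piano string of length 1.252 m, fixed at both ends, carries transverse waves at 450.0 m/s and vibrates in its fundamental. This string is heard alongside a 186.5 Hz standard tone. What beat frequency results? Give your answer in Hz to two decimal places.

For a string fixed at both ends, f_n = n·v/(2L) = 1·450.0/(2·1.252) = 179.7125 Hz.
f_beat = |179.7125 − 186.5| = 6.79 Hz.

6.79 Hz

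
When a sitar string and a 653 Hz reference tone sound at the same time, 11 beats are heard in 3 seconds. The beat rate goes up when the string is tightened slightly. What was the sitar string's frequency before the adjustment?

656.6667 Hz

Beat frequency = 11/3 = 3.6667 Hz.
|f − 653| = 3.6667, so the sitar string was at either 649.3333 Hz or 656.6667 Hz.
Increasing tension raises a string's frequency; the adjustment raises the sitar string's frequency.
The beat rate rose, so the adjustment moved the sitar string further from 653 Hz — it was already above the reference.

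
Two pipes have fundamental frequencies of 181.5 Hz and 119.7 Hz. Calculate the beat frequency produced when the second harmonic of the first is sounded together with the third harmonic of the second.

Second harmonic of the first: 2·181.5 = 363.0 Hz.
Third harmonic of the second: 3·119.7 = 359.1 Hz.
f_beat = |363.0 − 359.1| = 3.9 Hz.

3.9 Hz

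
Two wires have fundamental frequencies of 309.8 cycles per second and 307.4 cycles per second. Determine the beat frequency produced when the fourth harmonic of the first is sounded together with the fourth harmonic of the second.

9.6 Hz

Fourth harmonic of the first: 4·309.8 = 1239.2 Hz.
Fourth harmonic of the second: 4·307.4 = 1229.6 Hz.
f_beat = |1239.2 − 1229.6| = 9.6 Hz.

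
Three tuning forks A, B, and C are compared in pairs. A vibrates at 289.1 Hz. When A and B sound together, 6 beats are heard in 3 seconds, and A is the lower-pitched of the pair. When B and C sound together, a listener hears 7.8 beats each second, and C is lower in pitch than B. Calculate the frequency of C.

283.3 Hz

A–B: Beat frequency = 6/3 = 2 Hz.
B is above A, so f_B = 289.1 + 2 = 291.1 Hz.
C is below B, so f_C = 291.1 − 7.8 = 283.3 Hz.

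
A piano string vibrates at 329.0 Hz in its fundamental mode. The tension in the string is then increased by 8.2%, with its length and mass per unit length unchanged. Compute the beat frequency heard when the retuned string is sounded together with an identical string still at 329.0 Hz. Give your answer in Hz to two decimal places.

13.22 Hz

For a string, f ∝ √T, so the new frequency is 329.0·√1.082 = 342.2233 Hz.
f_beat = |342.2233 − 329.0| = 13.22 Hz.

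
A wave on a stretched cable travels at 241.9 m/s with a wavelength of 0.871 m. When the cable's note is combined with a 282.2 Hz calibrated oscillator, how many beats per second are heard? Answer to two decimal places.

Source frequency f = v/λ = 241.9/0.871 = 277.7268 Hz.
f_beat = |277.7268 − 282.2| = 4.47 Hz.

4.47 Hz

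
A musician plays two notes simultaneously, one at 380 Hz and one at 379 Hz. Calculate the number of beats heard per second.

The beat frequency equals the magnitude of the frequency difference.
|380 − 379| = 1 Hz.

1 Hz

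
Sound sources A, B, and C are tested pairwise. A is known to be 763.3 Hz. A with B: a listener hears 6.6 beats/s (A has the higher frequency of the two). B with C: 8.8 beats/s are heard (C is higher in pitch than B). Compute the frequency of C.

B is below A, so f_B = 763.3 − 6.6 = 756.7 Hz.
C is above B, so f_C = 756.7 + 8.8 = 765.5 Hz.

765.5 Hz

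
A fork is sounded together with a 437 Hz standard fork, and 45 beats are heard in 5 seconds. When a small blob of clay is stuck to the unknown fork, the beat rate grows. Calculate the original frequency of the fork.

428 Hz

Beat frequency = 45/5 = 9 Hz.
|f − 437| = 9, so the fork was at either 428 Hz or 446 Hz.
Adding mass to a fork lowers its frequency; the adjustment lowers the fork's frequency.
The beat rate rose, so the adjustment moved the fork further from 437 Hz — it was already below the reference.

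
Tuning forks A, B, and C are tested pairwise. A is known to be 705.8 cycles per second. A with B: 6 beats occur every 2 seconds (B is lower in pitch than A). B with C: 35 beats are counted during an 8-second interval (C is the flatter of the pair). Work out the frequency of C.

698.425 Hz

A–B: Beat frequency = 6/2 = 3 Hz.
B is below A, so f_B = 705.8 − 3 = 702.8 Hz.
B–C: Beat frequency = 35/8 = 4.375 Hz.
C is below B, so f_C = 702.8 − 4.375 = 698.425 Hz.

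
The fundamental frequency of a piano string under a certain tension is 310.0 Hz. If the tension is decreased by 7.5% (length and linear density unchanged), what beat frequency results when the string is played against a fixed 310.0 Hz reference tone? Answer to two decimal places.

For a string, f ∝ √T, so the new frequency is 310.0·√0.925 = 298.1485 Hz.
f_beat = |298.1485 − 310.0| = 11.85 Hz.

11.85 Hz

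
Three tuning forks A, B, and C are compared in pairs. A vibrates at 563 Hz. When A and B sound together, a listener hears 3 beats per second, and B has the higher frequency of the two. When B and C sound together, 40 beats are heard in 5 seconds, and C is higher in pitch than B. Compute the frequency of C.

574 Hz

B is above A, so f_B = 563 + 3 = 566 Hz.
B–C: Beat frequency = 40/5 = 8 Hz.
C is above B, so f_C = 566 + 8 = 574 Hz.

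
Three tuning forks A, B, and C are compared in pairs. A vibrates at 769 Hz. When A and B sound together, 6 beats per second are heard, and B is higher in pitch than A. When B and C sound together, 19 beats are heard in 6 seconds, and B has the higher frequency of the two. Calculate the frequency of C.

771.8333 Hz

B is above A, so f_B = 769 + 6 = 775 Hz.
B–C: Beat frequency = 19/6 = 3.1667 Hz.
C is below B, so f_C = 775 − 3.1667 = 771.8333 Hz.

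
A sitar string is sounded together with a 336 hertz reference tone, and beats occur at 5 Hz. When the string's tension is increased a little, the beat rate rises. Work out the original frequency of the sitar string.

341 Hz

|f − 336| = 5, so the sitar string was at either 331 Hz or 341 Hz.
Higher tension means higher frequency; the adjustment raises the sitar string's frequency.
The beat rate rose, so the adjustment moved the sitar string further from 336 Hz — it was already above the reference.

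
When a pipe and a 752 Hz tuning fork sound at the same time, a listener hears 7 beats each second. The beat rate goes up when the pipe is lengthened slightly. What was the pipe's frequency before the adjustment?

|f − 752| = 7, so the pipe was at either 745 Hz or 759 Hz.
A longer pipe has a lower fundamental; the adjustment lowers the pipe's frequency.
The beat rate rose, so the adjustment moved the pipe further from 752 Hz — it was already below the reference.

745 Hz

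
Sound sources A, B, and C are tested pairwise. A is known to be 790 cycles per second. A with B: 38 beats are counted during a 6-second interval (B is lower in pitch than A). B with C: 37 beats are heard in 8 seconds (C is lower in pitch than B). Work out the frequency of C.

A–B: Beat frequency = 38/6 = 6.3333 Hz.
B is below A, so f_B = 790 − 6.3333 = 783.6667 Hz.
B–C: Beat frequency = 37/8 = 4.625 Hz.
C is below B, so f_C = 783.6667 − 4.625 = 779.0417 Hz.

779.0417 Hz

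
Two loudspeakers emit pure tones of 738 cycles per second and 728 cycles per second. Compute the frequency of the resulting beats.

10 Hz

Beats arise from superposition of two nearby frequencies; the beat rate is |f₁ − f₂|.
|738 − 728| = 10 Hz.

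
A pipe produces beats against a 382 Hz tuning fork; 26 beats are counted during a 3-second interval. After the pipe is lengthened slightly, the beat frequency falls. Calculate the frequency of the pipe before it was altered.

390.6667 Hz

Beat frequency = 26/3 = 8.6667 Hz.
|f − 382| = 8.6667, so the pipe was at either 373.3333 Hz or 390.6667 Hz.
A longer pipe has a lower fundamental; the adjustment lowers the pipe's frequency.
The beat rate fell, so the adjustment moved the pipe toward 382 Hz — it must have started above the reference.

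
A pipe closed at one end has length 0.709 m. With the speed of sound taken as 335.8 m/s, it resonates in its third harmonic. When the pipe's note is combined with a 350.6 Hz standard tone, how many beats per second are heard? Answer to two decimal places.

Closed pipe (odd harmonics): f_n = n·v/(4L) = 3·335.8/(4·0.709) = 355.2186 Hz.
f_beat = |355.2186 − 350.6| = 4.62 Hz.

4.62 Hz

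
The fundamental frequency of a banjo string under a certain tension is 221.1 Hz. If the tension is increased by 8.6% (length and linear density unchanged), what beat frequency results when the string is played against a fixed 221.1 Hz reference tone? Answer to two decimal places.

For a string, f ∝ √T, so the new frequency is 221.1·√1.086 = 230.4112 Hz.
f_beat = |230.4112 − 221.1| = 9.31 Hz.

9.31 Hz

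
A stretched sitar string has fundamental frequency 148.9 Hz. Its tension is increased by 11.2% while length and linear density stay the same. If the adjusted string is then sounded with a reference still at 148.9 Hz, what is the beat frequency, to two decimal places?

For a string, f ∝ √T, so the new frequency is 148.9·√1.112 = 157.0172 Hz.
f_beat = |157.0172 − 148.9| = 8.12 Hz.

8.12 Hz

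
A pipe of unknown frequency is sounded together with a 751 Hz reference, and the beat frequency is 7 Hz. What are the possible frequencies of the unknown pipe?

744 Hz or 758 Hz

|f − 751| = 7, so f = 751 ± 7.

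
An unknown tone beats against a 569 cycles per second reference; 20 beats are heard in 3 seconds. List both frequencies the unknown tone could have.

562.3333 Hz or 575.6667 Hz

Beat frequency = 20/3 = 6.6667 Hz.
|f − 569| = 6.6667, so f = 569 ± 6.6667.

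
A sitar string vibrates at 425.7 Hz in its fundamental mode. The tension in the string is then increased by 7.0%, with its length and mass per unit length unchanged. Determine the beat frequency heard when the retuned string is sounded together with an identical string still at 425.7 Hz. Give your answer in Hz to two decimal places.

For a string, f ∝ √T, so the new frequency is 425.7·√1.070 = 440.3475 Hz.
f_beat = |440.3475 − 425.7| = 14.65 Hz.

14.65 Hz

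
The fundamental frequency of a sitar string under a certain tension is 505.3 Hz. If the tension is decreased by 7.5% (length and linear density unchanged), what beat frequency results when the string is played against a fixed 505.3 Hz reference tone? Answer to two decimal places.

For a string, f ∝ √T, so the new frequency is 505.3·√0.925 = 485.9820 Hz.
f_beat = |485.9820 − 505.3| = 19.32 Hz.

19.32 Hz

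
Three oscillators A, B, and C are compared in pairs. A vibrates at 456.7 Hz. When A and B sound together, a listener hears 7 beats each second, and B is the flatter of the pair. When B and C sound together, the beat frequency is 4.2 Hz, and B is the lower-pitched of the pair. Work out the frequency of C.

B is below A, so f_B = 456.7 − 7 = 449.7 Hz.
C is above B, so f_C = 449.7 + 4.2 = 453.9 Hz.

453.9 Hz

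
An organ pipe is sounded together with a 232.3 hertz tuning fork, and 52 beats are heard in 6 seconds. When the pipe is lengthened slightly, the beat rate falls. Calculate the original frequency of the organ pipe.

240.9667 Hz

Beat frequency = 52/6 = 8.6667 Hz.
|f − 232.3| = 8.6667, so the organ pipe was at either 223.6333 Hz or 240.9667 Hz.
A longer pipe has a lower fundamental; the adjustment lowers the organ pipe's frequency.
The beat rate fell, so the adjustment moved the organ pipe toward 232.3 Hz — it must have started above the reference.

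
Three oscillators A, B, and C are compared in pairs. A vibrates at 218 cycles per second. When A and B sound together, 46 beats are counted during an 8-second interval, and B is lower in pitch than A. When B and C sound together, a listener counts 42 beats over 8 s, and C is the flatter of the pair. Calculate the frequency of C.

A–B: Beat frequency = 46/8 = 5.75 Hz.
B is below A, so f_B = 218 − 5.75 = 212.25 Hz.
B–C: Beat frequency = 42/8 = 5.25 Hz.
C is below B, so f_C = 212.25 − 5.25 = 207 Hz.

207 Hz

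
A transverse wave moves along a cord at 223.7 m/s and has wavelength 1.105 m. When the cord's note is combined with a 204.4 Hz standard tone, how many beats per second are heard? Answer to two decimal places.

Source frequency f = v/λ = 223.7/1.105 = 202.4434 Hz.
f_beat = |202.4434 − 204.4| = 1.96 Hz.

1.96 Hz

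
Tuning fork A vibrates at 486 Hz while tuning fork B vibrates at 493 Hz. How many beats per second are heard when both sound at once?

f_beat = |f₁ − f₂|.
|486 − 493| = 7 Hz.

7 Hz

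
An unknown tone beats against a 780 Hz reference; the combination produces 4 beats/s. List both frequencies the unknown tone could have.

776 Hz or 784 Hz

|f − 780| = 4, so f = 780 ± 4.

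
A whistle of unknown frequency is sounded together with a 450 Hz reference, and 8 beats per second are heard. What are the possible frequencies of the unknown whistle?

|f − 450| = 8, so f = 450 ± 8.

442 Hz or 458 Hz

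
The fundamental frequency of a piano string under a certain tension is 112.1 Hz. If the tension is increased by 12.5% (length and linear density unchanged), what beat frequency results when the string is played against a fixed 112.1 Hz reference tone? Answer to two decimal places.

For a string, f ∝ √T, so the new frequency is 112.1·√1.125 = 118.9000 Hz.
f_beat = |118.9000 − 112.1| = 6.80 Hz.

6.80 Hz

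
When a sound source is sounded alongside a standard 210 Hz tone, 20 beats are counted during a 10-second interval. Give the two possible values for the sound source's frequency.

208 Hz or 212 Hz

Beat frequency = 20/10 = 2 Hz.
|f − 210| = 2, so f = 210 ± 2.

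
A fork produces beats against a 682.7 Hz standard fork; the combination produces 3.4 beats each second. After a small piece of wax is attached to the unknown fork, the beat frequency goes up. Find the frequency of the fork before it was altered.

|f − 682.7| = 3.4, so the fork was at either 679.3 Hz or 686.1 Hz.
Loading a fork with wax lowers its frequency; the adjustment lowers the fork's frequency.
The beat rate rose, so the adjustment moved the fork further from 682.7 Hz — it was already below the reference.

679.3 Hz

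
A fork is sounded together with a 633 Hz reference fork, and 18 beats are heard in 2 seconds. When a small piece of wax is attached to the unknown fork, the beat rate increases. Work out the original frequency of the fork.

Beat frequency = 18/2 = 9 Hz.
|f − 633| = 9, so the fork was at either 624 Hz or 642 Hz.
Loading a fork with wax lowers its frequency; the adjustment lowers the fork's frequency.
The beat rate rose, so the adjustment moved the fork further from 633 Hz — it was already below the reference.

624 Hz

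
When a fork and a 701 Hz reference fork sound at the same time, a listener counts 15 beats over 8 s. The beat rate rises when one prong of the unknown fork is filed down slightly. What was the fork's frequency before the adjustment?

Beat frequency = 15/8 = 1.875 Hz.
|f − 701| = 1.875, so the fork was at either 699.125 Hz or 702.875 Hz.
Filing a prong removes mass and raises the fork's frequency; the adjustment raises the fork's frequency.
The beat rate rose, so the adjustment moved the fork further from 701 Hz — it was already above the reference.

702.875 Hz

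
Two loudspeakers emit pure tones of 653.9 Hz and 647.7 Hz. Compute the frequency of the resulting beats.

6.2 Hz

f_beat = |f₁ − f₂|.
|653.9 − 647.7| = 6.2 Hz.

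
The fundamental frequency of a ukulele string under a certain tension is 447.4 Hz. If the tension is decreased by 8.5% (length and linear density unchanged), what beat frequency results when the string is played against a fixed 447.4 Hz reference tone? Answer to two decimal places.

For a string, f ∝ √T, so the new frequency is 447.4·√0.915 = 427.9633 Hz.
f_beat = |427.9633 − 447.4| = 19.44 Hz.

19.44 Hz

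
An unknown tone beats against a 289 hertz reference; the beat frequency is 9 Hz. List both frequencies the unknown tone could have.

|f − 289| = 9, so f = 289 ± 9.

280 Hz or 298 Hz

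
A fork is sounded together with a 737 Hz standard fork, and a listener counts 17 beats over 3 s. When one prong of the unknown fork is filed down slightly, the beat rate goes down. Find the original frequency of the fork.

Beat frequency = 17/3 = 5.6667 Hz.
|f − 737| = 5.6667, so the fork was at either 731.3333 Hz or 742.6667 Hz.
Filing a prong removes mass and raises the fork's frequency; the adjustment raises the fork's frequency.
The beat rate fell, so the adjustment moved the fork toward 737 Hz — it must have started below the reference.

731.3333 Hz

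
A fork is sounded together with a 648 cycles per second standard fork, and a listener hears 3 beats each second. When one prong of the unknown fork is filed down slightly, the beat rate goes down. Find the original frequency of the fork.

645 Hz

|f − 648| = 3, so the fork was at either 645 Hz or 651 Hz.
Filing a prong removes mass and raises the fork's frequency; the adjustment raises the fork's frequency.
The beat rate fell, so the adjustment moved the fork toward 648 Hz — it must have started below the reference.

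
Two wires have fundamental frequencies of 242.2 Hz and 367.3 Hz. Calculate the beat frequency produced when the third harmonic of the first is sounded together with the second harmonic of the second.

8.0 Hz

Third harmonic of the first: 3·242.2 = 726.6 Hz.
Second harmonic of the second: 2·367.3 = 734.6 Hz.
f_beat = |726.6 − 734.6| = 8.0 Hz.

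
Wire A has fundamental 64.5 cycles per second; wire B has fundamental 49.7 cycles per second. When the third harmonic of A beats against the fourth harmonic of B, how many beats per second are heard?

Third harmonic of the first: 3·64.5 = 193.5 Hz.
Fourth harmonic of the second: 4·49.7 = 198.8 Hz.
f_beat = |193.5 − 198.8| = 5.3 Hz.

5.3 Hz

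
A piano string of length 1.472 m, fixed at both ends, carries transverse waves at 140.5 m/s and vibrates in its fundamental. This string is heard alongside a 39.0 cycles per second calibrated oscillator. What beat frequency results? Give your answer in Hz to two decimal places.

For a string fixed at both ends, f_n = n·v/(2L) = 1·140.5/(2·1.472) = 47.7242 Hz.
f_beat = |47.7242 − 39.0| = 8.72 Hz.

8.72 Hz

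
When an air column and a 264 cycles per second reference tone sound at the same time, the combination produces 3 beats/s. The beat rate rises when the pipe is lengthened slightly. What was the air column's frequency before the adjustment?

|f − 264| = 3, so the air column was at either 261 Hz or 267 Hz.
A longer pipe has a lower fundamental; the adjustment lowers the air column's frequency.
The beat rate rose, so the adjustment moved the air column further from 264 Hz — it was already below the reference.

261 Hz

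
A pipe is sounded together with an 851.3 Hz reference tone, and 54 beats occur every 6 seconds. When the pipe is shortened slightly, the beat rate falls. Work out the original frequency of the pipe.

Beat frequency = 54/6 = 9 Hz.
|f − 851.3| = 9, so the pipe was at either 842.3 Hz or 860.3 Hz.
A shorter pipe has a higher fundamental; the adjustment raises the pipe's frequency.
The beat rate fell, so the adjustment moved the pipe toward 851.3 Hz — it must have started below the reference.

842.3 Hz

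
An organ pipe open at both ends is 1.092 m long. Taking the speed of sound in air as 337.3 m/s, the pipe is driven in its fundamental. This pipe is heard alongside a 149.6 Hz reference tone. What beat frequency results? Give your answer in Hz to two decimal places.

Open pipe: f_n = n·v/(2L) = 1·337.3/(2·1.092) = 154.4414 Hz.
f_beat = |154.4414 − 149.6| = 4.84 Hz.

4.84 Hz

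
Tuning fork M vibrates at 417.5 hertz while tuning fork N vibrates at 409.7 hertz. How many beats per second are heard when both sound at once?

Beats arise from superposition of two nearby frequencies; the beat rate is |f₁ − f₂|.
|417.5 − 409.7| = 7.8 Hz.

7.8 Hz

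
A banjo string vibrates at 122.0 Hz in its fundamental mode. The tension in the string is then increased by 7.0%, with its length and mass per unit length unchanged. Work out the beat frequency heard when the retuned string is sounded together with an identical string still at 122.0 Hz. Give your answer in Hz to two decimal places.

For a string, f ∝ √T, so the new frequency is 122.0·√1.070 = 126.1978 Hz.
f_beat = |126.1978 − 122.0| = 4.20 Hz.

4.20 Hz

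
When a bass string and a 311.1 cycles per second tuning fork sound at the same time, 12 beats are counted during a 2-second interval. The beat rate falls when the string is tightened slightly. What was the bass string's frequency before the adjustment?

Beat frequency = 12/2 = 6 Hz.
|f − 311.1| = 6, so the bass string was at either 305.1 Hz or 317.1 Hz.
Increasing tension raises a string's frequency; the adjustment raises the bass string's frequency.
The beat rate fell, so the adjustment moved the bass string toward 311.1 Hz — it must have started below the reference.

305.1 Hz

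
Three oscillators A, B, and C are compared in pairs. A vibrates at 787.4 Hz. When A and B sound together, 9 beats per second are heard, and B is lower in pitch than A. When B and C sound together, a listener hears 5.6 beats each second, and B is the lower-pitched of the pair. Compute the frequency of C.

B is below A, so f_B = 787.4 − 9 = 778.4 Hz.
C is above B, so f_C = 778.4 + 5.6 = 784 Hz.

784 Hz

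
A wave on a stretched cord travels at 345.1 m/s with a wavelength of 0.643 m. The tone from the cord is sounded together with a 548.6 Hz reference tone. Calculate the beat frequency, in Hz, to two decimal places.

Source frequency f = v/λ = 345.1/0.643 = 536.7030 Hz.
f_beat = |536.7030 − 548.6| = 11.90 Hz.

11.90 Hz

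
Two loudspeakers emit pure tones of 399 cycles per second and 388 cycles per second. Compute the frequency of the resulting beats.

Beats arise from superposition of two nearby frequencies; the beat rate is |f₁ − f₂|.
|399 − 388| = 11 Hz.

11 Hz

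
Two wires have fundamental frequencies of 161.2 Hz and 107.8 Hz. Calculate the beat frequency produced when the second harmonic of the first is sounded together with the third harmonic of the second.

Second harmonic of the first: 2·161.2 = 322.4 Hz.
Third harmonic of the second: 3·107.8 = 323.4 Hz.
f_beat = |322.4 − 323.4| = 1.0 Hz.

1.0 Hz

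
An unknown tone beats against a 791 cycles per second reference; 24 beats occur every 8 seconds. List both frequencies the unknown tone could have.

Beat frequency = 24/8 = 3 Hz.
|f − 791| = 3, so f = 791 ± 3.

788 Hz or 794 Hz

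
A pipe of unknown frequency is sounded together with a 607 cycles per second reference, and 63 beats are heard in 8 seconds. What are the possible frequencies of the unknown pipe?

Beat frequency = 63/8 = 7.875 Hz.
|f − 607| = 7.875, so f = 607 ± 7.875.

599.125 Hz or 614.875 Hz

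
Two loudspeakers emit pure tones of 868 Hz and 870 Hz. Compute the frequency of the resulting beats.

Beats arise from superposition of two nearby frequencies; the beat rate is |f₁ − f₂|.
|868 − 870| = 2 Hz.

2 Hz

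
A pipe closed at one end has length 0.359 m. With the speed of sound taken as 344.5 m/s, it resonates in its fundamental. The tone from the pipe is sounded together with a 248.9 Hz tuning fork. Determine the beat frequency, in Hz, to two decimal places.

9.00 Hz

Closed pipe (odd harmonics): f_n = n·v/(4L) = 1·344.5/(4·0.359) = 239.9025 Hz.
f_beat = |239.9025 − 248.9| = 9.00 Hz.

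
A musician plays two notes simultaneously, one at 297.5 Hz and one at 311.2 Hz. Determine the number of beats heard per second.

13.7 Hz

f_beat = |f₁ − f₂|.
|297.5 − 311.2| = 13.7 Hz.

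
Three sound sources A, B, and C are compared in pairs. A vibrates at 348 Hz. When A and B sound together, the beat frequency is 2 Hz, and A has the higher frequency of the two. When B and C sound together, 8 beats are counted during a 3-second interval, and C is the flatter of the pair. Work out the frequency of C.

B is below A, so f_B = 348 − 2 = 346 Hz.
B–C: Beat frequency = 8/3 = 2.6667 Hz.
C is below B, so f_C = 346 − 2.6667 = 343.3333 Hz.

343.3333 Hz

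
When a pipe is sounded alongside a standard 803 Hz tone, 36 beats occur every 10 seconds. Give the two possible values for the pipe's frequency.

Beat frequency = 36/10 = 3.6 Hz.
|f − 803| = 3.6, so f = 803 ± 3.6.

799.4 Hz or 806.6 Hz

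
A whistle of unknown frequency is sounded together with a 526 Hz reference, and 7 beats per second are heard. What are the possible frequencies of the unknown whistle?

519 Hz or 533 Hz

|f − 526| = 7, so f = 526 ± 7.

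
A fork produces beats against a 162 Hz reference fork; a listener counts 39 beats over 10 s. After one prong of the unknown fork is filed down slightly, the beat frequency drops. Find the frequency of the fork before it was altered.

Beat frequency = 39/10 = 3.9 Hz.
|f − 162| = 3.9, so the fork was at either 158.1 Hz or 165.9 Hz.
Filing a prong removes mass and raises the fork's frequency; the adjustment raises the fork's frequency.
The beat rate fell, so the adjustment moved the fork toward 162 Hz — it must have started below the reference.

158.1 Hz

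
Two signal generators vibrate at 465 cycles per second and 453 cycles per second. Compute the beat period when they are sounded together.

f_beat = |465 − 453| = 12 Hz.
Beat period T = 1 / f_beat = 1 / 12 s.

0.083 s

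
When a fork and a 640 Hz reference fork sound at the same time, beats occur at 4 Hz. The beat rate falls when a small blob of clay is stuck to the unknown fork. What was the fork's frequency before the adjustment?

644 Hz

|f − 640| = 4, so the fork was at either 636 Hz or 644 Hz.
Adding mass to a fork lowers its frequency; the adjustment lowers the fork's frequency.
The beat rate fell, so the adjustment moved the fork toward 640 Hz — it must have started above the reference.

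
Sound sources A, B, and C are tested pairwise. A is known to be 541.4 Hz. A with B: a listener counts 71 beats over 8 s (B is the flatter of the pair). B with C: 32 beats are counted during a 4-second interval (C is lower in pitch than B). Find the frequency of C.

524.525 Hz

A–B: Beat frequency = 71/8 = 8.875 Hz.
B is below A, so f_B = 541.4 − 8.875 = 532.525 Hz.
B–C: Beat frequency = 32/4 = 8 Hz.
C is below B, so f_C = 532.525 − 8 = 524.525 Hz.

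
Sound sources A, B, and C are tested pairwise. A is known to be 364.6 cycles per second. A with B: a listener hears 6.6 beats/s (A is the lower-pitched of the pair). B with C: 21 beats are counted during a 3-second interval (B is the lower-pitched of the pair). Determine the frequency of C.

B is above A, so f_B = 364.6 + 6.6 = 371.2 Hz.
B–C: Beat frequency = 21/3 = 7 Hz.
C is above B, so f_C = 371.2 + 7 = 378.2 Hz.

378.2 Hz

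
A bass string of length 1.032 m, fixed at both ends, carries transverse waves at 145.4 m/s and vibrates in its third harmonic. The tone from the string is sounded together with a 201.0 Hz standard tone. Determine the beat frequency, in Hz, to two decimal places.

For a string fixed at both ends, f_n = n·v/(2L) = 3·145.4/(2·1.032) = 211.3372 Hz.
f_beat = |211.3372 − 201.0| = 10.34 Hz.

10.34 Hz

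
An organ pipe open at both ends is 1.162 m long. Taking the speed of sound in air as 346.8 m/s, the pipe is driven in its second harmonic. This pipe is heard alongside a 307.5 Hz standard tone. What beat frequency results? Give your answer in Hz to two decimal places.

9.05 Hz

Open pipe: f_n = n·v/(2L) = 2·346.8/(2·1.162) = 298.4509 Hz.
f_beat = |298.4509 − 307.5| = 9.05 Hz.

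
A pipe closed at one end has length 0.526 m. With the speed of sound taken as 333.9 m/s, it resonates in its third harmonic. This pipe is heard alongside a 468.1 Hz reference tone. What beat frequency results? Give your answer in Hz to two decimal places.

Closed pipe (odd harmonics): f_n = n·v/(4L) = 3·333.9/(4·0.526) = 476.0932 Hz.
f_beat = |476.0932 − 468.1| = 7.99 Hz.

7.99 Hz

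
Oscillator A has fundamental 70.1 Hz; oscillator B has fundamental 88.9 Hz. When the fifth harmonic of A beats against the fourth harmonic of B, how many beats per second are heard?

5.1 Hz

Fifth harmonic of the first: 5·70.1 = 350.5 Hz.
Fourth harmonic of the second: 4·88.9 = 355.6 Hz.
f_beat = |350.5 − 355.6| = 5.1 Hz.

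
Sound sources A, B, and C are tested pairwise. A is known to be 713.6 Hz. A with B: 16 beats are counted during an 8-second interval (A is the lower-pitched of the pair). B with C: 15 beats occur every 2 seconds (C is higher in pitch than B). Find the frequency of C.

723.1 Hz

A–B: Beat frequency = 16/8 = 2 Hz.
B is above A, so f_B = 713.6 + 2 = 715.6 Hz.
B–C: Beat frequency = 15/2 = 7.5 Hz.
C is above B, so f_C = 715.6 + 7.5 = 723.1 Hz.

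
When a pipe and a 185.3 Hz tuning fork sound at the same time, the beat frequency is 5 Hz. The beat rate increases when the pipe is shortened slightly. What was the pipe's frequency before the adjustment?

|f − 185.3| = 5, so the pipe was at either 180.3 Hz or 190.3 Hz.
A shorter pipe has a higher fundamental; the adjustment raises the pipe's frequency.
The beat rate rose, so the adjustment moved the pipe further from 185.3 Hz — it was already above the reference.

190.3 Hz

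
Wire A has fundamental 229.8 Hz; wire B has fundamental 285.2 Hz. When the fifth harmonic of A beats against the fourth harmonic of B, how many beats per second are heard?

Fifth harmonic of the first: 5·229.8 = 1149.0 Hz.
Fourth harmonic of the second: 4·285.2 = 1140.8 Hz.
f_beat = |1149.0 − 1140.8| = 8.2 Hz.

8.2 Hz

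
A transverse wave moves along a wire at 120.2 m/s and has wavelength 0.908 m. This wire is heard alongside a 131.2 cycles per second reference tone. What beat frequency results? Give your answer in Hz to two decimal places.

Source frequency f = v/λ = 120.2/0.908 = 132.3789 Hz.
f_beat = |132.3789 − 131.2| = 1.18 Hz.

1.18 Hz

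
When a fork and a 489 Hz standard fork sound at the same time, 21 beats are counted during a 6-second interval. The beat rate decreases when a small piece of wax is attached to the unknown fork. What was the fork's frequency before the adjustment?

492.5 Hz

Beat frequency = 21/6 = 3.5 Hz.
|f − 489| = 3.5, so the fork was at either 485.5 Hz or 492.5 Hz.
Loading a fork with wax lowers its frequency; the adjustment lowers the fork's frequency.
The beat rate fell, so the adjustment moved the fork toward 489 Hz — it must have started above the reference.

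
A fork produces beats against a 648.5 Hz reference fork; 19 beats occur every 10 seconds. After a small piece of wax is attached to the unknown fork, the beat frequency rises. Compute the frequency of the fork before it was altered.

Beat frequency = 19/10 = 1.9 Hz.
|f − 648.5| = 1.9, so the fork was at either 646.6 Hz or 650.4 Hz.
Loading a fork with wax lowers its frequency; the adjustment lowers the fork's frequency.
The beat rate rose, so the adjustment moved the fork further from 648.5 Hz — it was already below the reference.

646.6 Hz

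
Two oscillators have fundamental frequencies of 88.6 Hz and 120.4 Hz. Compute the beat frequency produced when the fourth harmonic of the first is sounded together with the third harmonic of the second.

6.8 Hz

Fourth harmonic of the first: 4·88.6 = 354.4 Hz.
Third harmonic of the second: 3·120.4 = 361.2 Hz.
f_beat = |354.4 − 361.2| = 6.8 Hz.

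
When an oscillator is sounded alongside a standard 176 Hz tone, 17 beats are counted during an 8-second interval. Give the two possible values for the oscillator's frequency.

Beat frequency = 17/8 = 2.125 Hz.
|f − 176| = 2.125, so f = 176 ± 2.125.

173.875 Hz or 178.125 Hz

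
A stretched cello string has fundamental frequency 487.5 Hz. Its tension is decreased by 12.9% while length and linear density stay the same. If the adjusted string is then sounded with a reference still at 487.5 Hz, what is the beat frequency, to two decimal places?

For a string, f ∝ √T, so the new frequency is 487.5·√0.871 = 454.9710 Hz.
f_beat = |454.9710 − 487.5| = 32.53 Hz.

32.53 Hz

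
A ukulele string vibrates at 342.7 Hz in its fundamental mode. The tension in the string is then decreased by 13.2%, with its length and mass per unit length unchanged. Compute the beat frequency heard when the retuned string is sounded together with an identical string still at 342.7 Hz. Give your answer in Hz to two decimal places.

23.42 Hz

For a string, f ∝ √T, so the new frequency is 342.7·√0.868 = 319.2817 Hz.
f_beat = |319.2817 − 342.7| = 23.42 Hz.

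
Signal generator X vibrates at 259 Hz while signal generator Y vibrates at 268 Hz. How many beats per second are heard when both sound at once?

9 Hz

Beats arise from superposition of two nearby frequencies; the beat rate is |f₁ − f₂|.
|259 − 268| = 9 Hz.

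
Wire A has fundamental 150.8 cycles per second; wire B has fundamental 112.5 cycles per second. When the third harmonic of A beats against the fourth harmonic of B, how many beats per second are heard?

2.4 Hz

Third harmonic of the first: 3·150.8 = 452.4 Hz.
Fourth harmonic of the second: 4·112.5 = 450.0 Hz.
f_beat = |452.4 − 450.0| = 2.4 Hz.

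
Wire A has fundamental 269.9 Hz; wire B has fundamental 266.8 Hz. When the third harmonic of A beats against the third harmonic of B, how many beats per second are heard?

Third harmonic of the first: 3·269.9 = 809.7 Hz.
Third harmonic of the second: 3·266.8 = 800.4 Hz.
f_beat = |809.7 − 800.4| = 9.3 Hz.

9.3 Hz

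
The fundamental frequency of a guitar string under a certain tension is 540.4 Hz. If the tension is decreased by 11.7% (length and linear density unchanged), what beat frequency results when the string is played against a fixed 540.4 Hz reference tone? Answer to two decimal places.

For a string, f ∝ √T, so the new frequency is 540.4·√0.883 = 507.8035 Hz.
f_beat = |507.8035 − 540.4| = 32.60 Hz.

32.60 Hz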